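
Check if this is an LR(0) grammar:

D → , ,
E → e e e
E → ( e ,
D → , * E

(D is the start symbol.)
Yes, the grammar is LR(0)

Augment with D' → D and build the canonical LR(0) collection (I0 = CLOSURE({[D' → . D]}), then GOTO on every symbol after a dot until no new states appear). It has 12 states:
  I0: { [D → . , * E], [D → . , ,], [D' → . D] }  — shift
  I1: { [D → , . * E], [D → , . ,] }  — shift
  I2: { [D' → D .] }  — accept
  I3: { [D → , * . E], [E → . ( e ,], [E → . e e e] }  — shift
  I4: { [D → , , .] }  — reduce
  I5: { [E → ( . e ,] }  — shift
  I6: { [D → , * E .] }  — reduce
  I7: { [E → e . e e] }  — shift
  I8: { [E → e e . e] }  — shift
  I9: { [E → e e e .] }  — reduce
  I10: { [E → ( e . ,] }  — shift
  I11: { [E → ( e , .] }  — reduce

Every state is either a pure shift/goto state or contains exactly one complete item and nothing to shift — no conflicts. The grammar is LR(0).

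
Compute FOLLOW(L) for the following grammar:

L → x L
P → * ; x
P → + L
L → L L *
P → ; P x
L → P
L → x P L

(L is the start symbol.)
L is the start symbol, so $ ∈ FOLLOW(L).
In L → x L: L is at the end; this adds FOLLOW(L) to itself — nothing new
In P → + L: L is at the end, add FOLLOW(P)
In L → L L *: L is followed by L '*', add FIRST(L '*') \ {ε} = { '*', '+', ';', 'x' }
In L → L L *: L is followed by '*', add FIRST('*') \ {ε} = { '*' }
In L → x P L: L is at the end; this adds FOLLOW(L) to itself — nothing new

The FOLLOW sets referred to above (computed the same way, to a fixed point):
  FOLLOW(P) = { $, '*', '+', ';', 'x' }

Taking the union: FOLLOW(L) = { $, '*', '+', ';', 'x' }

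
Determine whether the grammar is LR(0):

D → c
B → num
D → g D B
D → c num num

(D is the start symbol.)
Augment with D' → D and build the canonical LR(0) collection (I0 = CLOSURE({[D' → . D]}), then GOTO on every symbol after a dot until no new states appear). It has 9 states:
  I0: { [D → . c num num], [D → . c], [D → . g D B], [D' → . D] }  — shift
  I1: { [D' → D .] }  — accept
  I2: { [D → c . num num], [D → c .] }  — shift, reduce
  I3: { [D → . c num num], [D → . c], [D → . g D B], [D → g . D B] }  — shift
  I4: { [B → . num], [D → g D . B] }  — shift
  I5: { [D → g D B .] }  — reduce
  I6: { [B → num .] }  — reduce
  I7: { [D → c num . num] }  — shift
  I8: { [D → c num num .] }  — reduce

Conflict in state I2:
  Shift-reduce conflict between [D → c .] and [D → c . num num]
So the grammar is NOT LR(0).

Answer: No. Shift-reduce conflict between [D → c .] and [D → c . num num]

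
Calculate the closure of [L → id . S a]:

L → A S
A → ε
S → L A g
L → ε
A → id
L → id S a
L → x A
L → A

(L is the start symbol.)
To compute CLOSURE, for each item [A → α.Bβ] where B is a non-terminal, add [B → .γ] for all productions B → γ; repeat for the newly added items until nothing changes.

Start with: [L → id . S a]
  [L → id . S a] has the dot before S: add [S → . L A g]
  [S → . L A g] has the dot before L: add [L → . A S], [L → .], [L → . id S a], [L → . x A], [L → . A]
  [L → . A S] has the dot before A: add [A → .], [A → . id]
No further items can be added.

CLOSURE = { [A → . id], [A → .], [L → . A S], [L → . A], [L → . id S a], [L → . x A], [L → .], [L → id . S a], [S → . L A g] }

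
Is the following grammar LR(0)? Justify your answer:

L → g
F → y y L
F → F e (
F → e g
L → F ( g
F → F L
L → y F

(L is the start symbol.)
No. Shift-reduce conflict between [L → y F .] and [F → F . e (]

A grammar is LR(0) if no state in the canonical LR(0) collection has:
  - both a shift item (dot before a terminal) and a complete item (shift-reduce conflict), or
  - two or more complete items (reduce-reduce conflict; the accept item [L' → L .] counts as a complete item here).

Augment with L' → L and build the canonical LR(0) collection (I0 = CLOSURE({[L' → . L]}), then GOTO on every symbol after a dot until no new states appear). It has 17 states:
  I0: { [F → . F L], [F → . F e (], [F → . e g], [F → . y y L], [L → . F ( g], [L → . g], [L → . y F], [L' → . L] }  — shift
  I1: { [F → . F L], [F → . F e (], [F → . e g], [F → . y y L], [F → F . L], [F → F . e (], [L → . F ( g], [L → . g], [L → . y F], [L → F . ( g] }  — shift
  I2: { [L' → L .] }  — accept
  I3: { [F → e . g] }  — shift
  I4: { [L → g .] }  — reduce
  I5: { [F → . F L], [F → . F e (], [F → . e g], [F → . y y L], [F → y . y L], [L → y . F] }  — shift
  I6: { [F → . F L], [F → . F e (], [F → . e g], [F → . y y L], [F → F . L], [F → F . e (], [L → . F ( g], [L → . g], [L → . y F], [L → y F .] }  — shift, reduce
  I7: { [F → . F L], [F → . F e (], [F → . e g], [F → . y y L], [F → y . y L], [F → y y . L], [L → . F ( g], [L → . g], [L → . y F] }  — shift
  I8: { [F → y y L .] }  — reduce
  I9: { [F → . F L], [F → . F e (], [F → . e g], [F → . y y L], [F → y . y L], [F → y y . L], [L → . F ( g], [L → . g], [L → . y F], [L → y . F] }  — shift
  I10: { [F → . F L], [F → . F e (], [F → . e g], [F → . y y L], [F → F . L], [F → F . e (], [L → . F ( g], [L → . g], [L → . y F], [L → F . ( g], [L → y F .] }  — shift, reduce
  I11: { [L → F ( . g] }  — shift
  I12: { [F → F L .] }  — reduce
  I13: { [F → F e . (], [F → e . g] }  — shift
  I14: { [F → F e ( .] }  — reduce
  I15: { [F → e g .] }  — reduce
  I16: { [L → F ( g .] }  — reduce

Conflict in state I6:
  Shift-reduce conflict between [L → y F .] and [F → F . e (]
So the grammar is NOT LR(0).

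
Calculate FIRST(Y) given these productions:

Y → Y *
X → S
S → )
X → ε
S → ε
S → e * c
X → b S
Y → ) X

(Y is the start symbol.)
To compute FIRST(Y), examine every production with Y on the left-hand side, reading each right-hand side left to right until a non-nullable symbol is reached.

From Y → Y *:
  - Y is the symbol being defined: contributes nothing new
    Y is not nullable, so stop
From Y → ) X:
  - ')' is a terminal: add ')' and stop

Collecting: FIRST(Y) = { ')' }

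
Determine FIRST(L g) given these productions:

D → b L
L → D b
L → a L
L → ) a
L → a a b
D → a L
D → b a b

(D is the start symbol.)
{ ')', 'a', 'b' }

FIRST sets of the non-terminals involved (from the grammar, by fixed-point iteration):
  FIRST(L) = { ')', 'a', 'b' }

To compute FIRST(L g), process the symbols left to right:
Symbol L is a non-terminal. Add FIRST(L) \ {ε} = { ')', 'a', 'b' }
L is not nullable (ε ∉ FIRST(L)), so stop here.
FIRST(L g) = { ')', 'a', 'b' }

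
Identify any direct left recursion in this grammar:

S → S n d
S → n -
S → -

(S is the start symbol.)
Direct left recursion occurs when N → N α for some non-terminal N (the right-hand side begins with the left-hand side itself).

S → S n d: LEFT RECURSIVE (starts with S)
S → n -: starts with n
S → -: starts with '-'

The grammar has direct left recursion on: S.

Answer: Yes, S is left-recursive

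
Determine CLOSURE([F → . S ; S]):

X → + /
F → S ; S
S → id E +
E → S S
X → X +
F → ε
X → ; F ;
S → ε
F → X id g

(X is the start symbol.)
{ [F → . S ; S], [S → . id E +], [S → .] }

To compute CLOSURE, for each item [A → α.Bβ] where B is a non-terminal, add [B → .γ] for all productions B → γ; repeat for the newly added items until nothing changes.

Start with: [F → . S ; S]
  [F → . S ; S] has the dot before S: add [S → . id E +], [S → .]
No further items can be added.

CLOSURE = { [F → . S ; S], [S → . id E +], [S → .] }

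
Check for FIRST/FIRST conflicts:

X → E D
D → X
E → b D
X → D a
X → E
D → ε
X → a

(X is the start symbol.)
FIRST sets of the non-terminals at (or reachable through a nullable prefix from) the front of some alternative:
  FIRST(E) = { 'b' }
  FIRST(D) = { 'a', 'b', ε }
  FIRST(X) = { 'a', 'b' }

Productions for X:
  X → E D: FIRST = { 'b' }
  X → D a: FIRST = { 'a', 'b' }
  X → E: FIRST = { 'b' }
  X → a: FIRST = { 'a' }
Productions for D:
  D → X: FIRST = { 'a', 'b' }
  D → ε: FIRST = { ε }
E has only one production, so no FIRST/FIRST conflict is possible there.

Conflict for X: X → E D and X → D a
  Overlap: { 'b' }
Conflict for X: X → E D and X → E
  Overlap: { 'b' }
Conflict for X: X → D a and X → E
  Overlap: { 'b' }
Conflict for X: X → D a and X → a
  Overlap: { 'a' }

Answer: Yes. X → E D / X → D a on { 'b' }; X → E D / X → E on { 'b' }; X → D a / X → E on { 'b' }; X → D a / X → a on { 'a' }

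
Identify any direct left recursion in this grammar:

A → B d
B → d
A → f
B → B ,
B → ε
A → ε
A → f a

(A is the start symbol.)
Yes, B is left-recursive

Direct left recursion occurs when N → N α for some non-terminal N (the right-hand side begins with the left-hand side itself).

A → B d: starts with B
B → d: starts with d
A → f: starts with f
B → B ,: LEFT RECURSIVE (starts with B)
B → ε: starts with ε
A → ε: starts with ε
A → f a: starts with f

The grammar has direct left recursion on: B.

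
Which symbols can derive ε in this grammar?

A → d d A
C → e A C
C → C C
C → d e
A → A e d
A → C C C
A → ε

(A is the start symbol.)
A non-terminal is nullable if it can derive ε (the empty string): either it has an ε-production, or it has a production whose right-hand side consists entirely of nullable non-terminals.

ε-productions: A → ε
So A is immediately nullable.
No further non-terminal can be added: every production for the remaining non-terminals contains a terminal or a non-nullable non-terminal.
Nullable = { 'A' }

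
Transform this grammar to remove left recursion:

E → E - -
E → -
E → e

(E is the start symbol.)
E is directly left-recursive. The standard transformation for
  A → A α₁ | ... | A α_m | β₁ | ... | β_n
is
  A  → β₁ A' | ... | β_n A'
  A' → α₁ A' | ... | α_m A' | ε

E → - becomes E → - E'
E → e becomes E → e E'
E → E - - becomes E' → - - E'
Add E' → ε

Resulting grammar:
E → - E'
E → e E'
E' → - - E'
E' → ε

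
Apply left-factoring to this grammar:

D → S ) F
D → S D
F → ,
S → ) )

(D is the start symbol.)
D → S D'
D' → ) F
D' → D
F → ,
S → ) )

Left-factoring transforms A → αβ₁ | αβ₂ into A → αA' and A' → β₁ | β₂
(α is the longest common prefix among the alternatives). Repeat until
no nonterminal has two alternatives with a common prefix.

Round 1: D has alternatives sharing prefix 'S'. Introduce D': D → S D'
  Add: D' → ) F
  Add: D' → D

No remaining common prefixes — done.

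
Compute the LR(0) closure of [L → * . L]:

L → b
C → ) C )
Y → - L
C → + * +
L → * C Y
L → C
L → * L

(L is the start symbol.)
To compute CLOSURE, for each item [A → α.Bβ] where B is a non-terminal, add [B → .γ] for all productions B → γ; repeat for the newly added items until nothing changes.

Start with: [L → * . L]
  [L → * . L] has the dot before L: add [L → . b], [L → . * C Y], [L → . C], [L → . * L]
  [L → . C] has the dot before C: add [C → . ) C )], [C → . + * +]
No further items can be added.

CLOSURE = { [C → . ) C )], [C → . + * +], [L → * . L], [L → . * C Y], [L → . * L], [L → . C], [L → . b] }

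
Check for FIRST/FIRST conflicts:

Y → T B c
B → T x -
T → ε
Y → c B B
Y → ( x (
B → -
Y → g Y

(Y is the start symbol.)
A FIRST/FIRST conflict occurs when two productions N → α and N → β for the same non-terminal have FIRST(α) ∩ FIRST(β) ≠ ∅ (with ε ∈ FIRST of a nullable right-hand side, so two nullable alternatives also conflict).

FIRST sets of the non-terminals at (or reachable through a nullable prefix from) the front of some alternative:
  FIRST(T) = { ε }
  FIRST(B) = { '-', 'x' }

Productions for Y:
  Y → T B c: FIRST = { '-', 'x' }
  Y → c B B: FIRST = { 'c' }
  Y → ( x (: FIRST = { '(' }
  Y → g Y: FIRST = { 'g' }
Productions for B:
  B → T x -: FIRST = { 'x' }
  B → -: FIRST = { '-' }
T has only one production, so no FIRST/FIRST conflict is possible there.

All alternatives of each non-terminal have pairwise disjoint FIRST sets.

Answer: No FIRST/FIRST conflicts.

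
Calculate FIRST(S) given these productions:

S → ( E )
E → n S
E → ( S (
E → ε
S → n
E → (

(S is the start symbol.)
From S → ( E ):
  - '(' is a terminal: add '(' and stop
From S → n:
  - n is a terminal: add 'n' and stop

Collecting: FIRST(S) = { '(', 'n' }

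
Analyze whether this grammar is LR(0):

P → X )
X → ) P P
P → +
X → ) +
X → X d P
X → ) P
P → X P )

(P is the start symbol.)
No. Shift-reduce conflict between [P → X ) .] and [P → . +]

Augment with P' → P and build the canonical LR(0) collection (I0 = CLOSURE({[P' → . P]}), then GOTO on every symbol after a dot until no new states appear). It has 13 states:
  I0: { [P → . +], [P → . X )], [P → . X P )], [P' → . P], [X → . ) +], [X → . ) P P], [X → . ) P], [X → . X d P] }  — shift
  I1: { [P → . +], [P → . X )], [P → . X P )], [X → ) . +], [X → ) . P P], [X → ) . P], [X → . ) +], [X → . ) P P], [X → . ) P], [X → . X d P] }  — shift
  I2: { [P → + .] }  — reduce
  I3: { [P' → P .] }  — accept
  I4: { [P → . +], [P → . X )], [P → . X P )], [P → X . )], [P → X . P )], [X → . ) +], [X → . ) P P], [X → . ) P], [X → . X d P], [X → X . d P] }  — shift
  I5: { [P → . +], [P → . X )], [P → . X P )], [P → X ) .], [X → ) . +], [X → ) . P P], [X → ) . P], [X → . ) +], [X → . ) P P], [X → . ) P], [X → . X d P] }  — shift, reduce
  I6: { [P → X P . )] }  — shift
  I7: { [P → . +], [P → . X )], [P → . X P )], [X → . ) +], [X → . ) P P], [X → . ) P], [X → . X d P], [X → X d . P] }  — shift
  I8: { [X → X d P .] }  — reduce
  I9: { [P → X P ) .] }  — reduce
  I10: { [P → + .], [X → ) + .] }  — 2 reduces
  I11: { [P → . +], [P → . X )], [P → . X P )], [X → ) P . P], [X → ) P .], [X → . ) +], [X → . ) P P], [X → . ) P], [X → . X d P] }  — shift, reduce
  I12: { [X → ) P P .] }  — reduce

Conflict in state I5:
  Shift-reduce conflict between [P → X ) .] and [P → . +]
So the grammar is NOT LR(0).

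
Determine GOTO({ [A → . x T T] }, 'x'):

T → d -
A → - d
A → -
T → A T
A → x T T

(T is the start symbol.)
{ [A → . - d], [A → . -], [A → . x T T], [A → x . T T], [T → . A T], [T → . d -] }

GOTO(I, 'x') = CLOSURE({ [A → αX.β] : [A → α.Xβ] ∈ I, X = 'x' })

Items with dot before 'x', with the dot advanced:
  [A → . x T T] → [A → x . T T]
Closure of the advanced items:
  [A → x . T T] has the dot before T: add [T → . d -], [T → . A T]
  [T → . A T] has the dot before A: add [A → . - d], [A → . -], [A → . x T T]

GOTO = { [A → . - d], [A → . -], [A → . x T T], [A → x . T T], [T → . A T], [T → . d -] }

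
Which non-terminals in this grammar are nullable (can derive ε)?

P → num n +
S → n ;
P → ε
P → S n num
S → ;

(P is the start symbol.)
A non-terminal is nullable if it can derive ε (the empty string): either it has an ε-production, or it has a production whose right-hand side consists entirely of nullable non-terminals.

ε-productions: P → ε
So P is immediately nullable.
No further non-terminal can be added: every production for the remaining non-terminals contains a terminal or a non-nullable non-terminal.
Nullable = { 'P' }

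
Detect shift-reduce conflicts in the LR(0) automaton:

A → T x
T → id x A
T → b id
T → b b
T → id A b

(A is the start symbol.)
No shift-reduce conflicts

Augment with A' → A and build the canonical LR(0) collection (I0 = CLOSURE({[A' → . A]}), then GOTO on every symbol after a dot until no new states appear). It has 12 states:
  I0: { [A → . T x], [A' → . A], [T → . b b], [T → . b id], [T → . id A b], [T → . id x A] }  — shift
  I1: { [A' → A .] }  — accept
  I2: { [A → T . x] }  — shift
  I3: { [T → b . b], [T → b . id] }  — shift
  I4: { [A → . T x], [T → . b b], [T → . b id], [T → . id A b], [T → . id x A], [T → id . A b], [T → id . x A] }  — shift
  I5: { [T → id A . b] }  — shift
  I6: { [A → . T x], [T → . b b], [T → . b id], [T → . id A b], [T → . id x A], [T → id x . A] }  — shift
  I7: { [T → id x A .] }  — reduce
  I8: { [T → id A b .] }  — reduce
  I9: { [T → b b .] }  — reduce
  I10: { [T → b id .] }  — reduce
  I11: { [A → T x .] }  — reduce

No state contains both a complete item and a shift item.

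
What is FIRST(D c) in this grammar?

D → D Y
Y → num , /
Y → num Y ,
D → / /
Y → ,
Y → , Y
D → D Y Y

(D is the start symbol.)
FIRST sets of the non-terminals involved (from the grammar, by fixed-point iteration):
  FIRST(D) = { '/' }

To compute FIRST(D c), process the symbols left to right:
Symbol D is a non-terminal. Add FIRST(D) \ {ε} = { '/' }
D is not nullable (ε ∉ FIRST(D)), so stop here.
FIRST(D c) = { '/' }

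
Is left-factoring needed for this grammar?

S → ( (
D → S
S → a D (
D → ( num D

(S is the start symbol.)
Left-factoring is needed when two productions for the same non-terminal
share a common prefix on the right-hand side.

Productions for S:
  S → ( (
  S → a D (
Productions for D:
  D → S
  D → ( num D

No common prefixes found.

Answer: No, left-factoring is not needed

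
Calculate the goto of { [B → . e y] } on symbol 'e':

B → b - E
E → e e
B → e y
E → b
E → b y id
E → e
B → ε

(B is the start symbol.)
GOTO(I, 'e') = CLOSURE({ [A → αX.β] : [A → α.Xβ] ∈ I, X = 'e' })

Items with dot before 'e', with the dot advanced:
  [B → . e y] → [B → e . y]
Closure adds nothing (no advanced item has the dot before a non-terminal).

GOTO = { [B → e . y] }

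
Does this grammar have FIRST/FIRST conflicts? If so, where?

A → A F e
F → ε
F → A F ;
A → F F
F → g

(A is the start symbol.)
Yes. A → A F e / A → F F on { ';', 'e', 'g' }; F → A F ';' / F → g on { 'g' }

A FIRST/FIRST conflict occurs when two productions N → α and N → β for the same non-terminal have FIRST(α) ∩ FIRST(β) ≠ ∅ (with ε ∈ FIRST of a nullable right-hand side, so two nullable alternatives also conflict).

FIRST sets of the non-terminals at (or reachable through a nullable prefix from) the front of some alternative:
  FIRST(A) = { ';', 'e', 'g', ε }
  FIRST(F) = { ';', 'e', 'g', ε }

Productions for A:
  A → A F e: FIRST = { ';', 'e', 'g' }
  A → F F: FIRST = { ';', 'e', 'g', ε }
Productions for F:
  F → ε: FIRST = { ε }
  F → A F ;: FIRST = { ';', 'e', 'g' }
  F → g: FIRST = { 'g' }

Conflict for A: A → A F e and A → F F
  Overlap: { ';', 'e', 'g' }
Conflict for F: F → A F ; and F → g
  Overlap: { 'g' }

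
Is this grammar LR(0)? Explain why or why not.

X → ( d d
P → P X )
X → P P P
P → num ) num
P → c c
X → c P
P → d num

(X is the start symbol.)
A grammar is LR(0) if no state in the canonical LR(0) collection has:
  - both a shift item (dot before a terminal) and a complete item (shift-reduce conflict), or
  - two or more complete items (reduce-reduce conflict; the accept item [X' → X .] counts as a complete item here).

Augment with X' → X and build the canonical LR(0) collection (I0 = CLOSURE({[X' → . X]}), then GOTO on every symbol after a dot until no new states appear). It has 19 states:
  I0: { [P → . P X )], [P → . c c], [P → . d num], [P → . num ) num], [X → . ( d d], [X → . P P P], [X → . c P], [X' → . X] }  — shift
  I1: { [X → ( . d d] }  — shift
  I2: { [P → . P X )], [P → . c c], [P → . d num], [P → . num ) num], [P → P . X )], [X → . ( d d], [X → . P P P], [X → . c P], [X → P . P P] }  — shift
  I3: { [X' → X .] }  — accept
  I4: { [P → . P X )], [P → . c c], [P → . d num], [P → . num ) num], [P → c . c], [X → c . P] }  — shift
  I5: { [P → d . num] }  — shift
  I6: { [P → num . ) num] }  — shift
  I7: { [P → num ) . num] }  — shift
  I8: { [P → num ) num .] }  — reduce
  I9: { [P → d num .] }  — reduce
  I10: { [P → . P X )], [P → . c c], [P → . d num], [P → . num ) num], [P → P . X )], [X → . ( d d], [X → . P P P], [X → . c P], [X → c P .] }  — shift, reduce
  I11: { [P → c . c], [P → c c .] }  — shift, reduce
  I12: { [P → c c .] }  — reduce
  I13: { [P → P X . )] }  — shift
  I14: { [P → P X ) .] }  — reduce
  I15: { [P → . P X )], [P → . c c], [P → . d num], [P → . num ) num], [P → P . X )], [X → . ( d d], [X → . P P P], [X → . c P], [X → P . P P], [X → P P . P] }  — shift
  I16: { [P → . P X )], [P → . c c], [P → . d num], [P → . num ) num], [P → P . X )], [X → . ( d d], [X → . P P P], [X → . c P], [X → P . P P], [X → P P . P], [X → P P P .] }  — shift, reduce
  I17: { [X → ( d . d] }  — shift
  I18: { [X → ( d d .] }  — reduce

Conflict in state I10:
  Shift-reduce conflict between [X → c P .] and [P → . c c]
So the grammar is NOT LR(0).

Answer: No. Shift-reduce conflict between [X → c P .] and [P → . c c]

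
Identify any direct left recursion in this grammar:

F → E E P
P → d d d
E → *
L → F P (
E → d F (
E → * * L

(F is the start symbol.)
Direct left recursion occurs when N → N α for some non-terminal N (the right-hand side begins with the left-hand side itself).

F → E E P: starts with E
P → d d d: starts with d
E → *: starts with '*'
L → F P (: starts with F
E → d F (: starts with d
E → * * L: starts with '*'

No direct left recursion found.

Answer: No direct left recursion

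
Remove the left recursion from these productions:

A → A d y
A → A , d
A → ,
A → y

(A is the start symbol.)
A → , A'
A → y A'
A' → d y A'
A' → , d A'
A' → ε

A is directly left-recursive. The standard transformation for
  A → A α₁ | ... | A α_m | β₁ | ... | β_n
is
  A  → β₁ A' | ... | β_n A'
  A' → α₁ A' | ... | α_m A' | ε

A → , becomes A → , A'
A → y becomes A → y A'
A → A d y becomes A' → d y A'
A → A , d becomes A' → , d A'
Add A' → ε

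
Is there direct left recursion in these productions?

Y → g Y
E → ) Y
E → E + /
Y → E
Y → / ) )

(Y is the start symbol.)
Yes, E is left-recursive

Direct left recursion occurs when N → N α for some non-terminal N (the right-hand side begins with the left-hand side itself).

Y → g Y: starts with g
E → ) Y: starts with ')'
E → E + /: LEFT RECURSIVE (starts with E)
Y → E: starts with E
Y → / ) ): starts with '/'

The grammar has direct left recursion on: E.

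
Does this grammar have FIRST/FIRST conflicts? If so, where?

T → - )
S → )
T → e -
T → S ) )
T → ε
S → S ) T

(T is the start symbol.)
FIRST sets of the non-terminals at (or reachable through a nullable prefix from) the front of some alternative:
  FIRST(S) = { ')' }

Productions for T:
  T → - ): FIRST = { '-' }
  T → e -: FIRST = { 'e' }
  T → S ) ): FIRST = { ')' }
  T → ε: FIRST = { ε }
Productions for S:
  S → ): FIRST = { ')' }
  S → S ) T: FIRST = { ')' }

Conflict for S: S → ) and S → S ) T
  Overlap: { ')' }

Answer: Yes. S → ')' / S → S ')' T on { ')' }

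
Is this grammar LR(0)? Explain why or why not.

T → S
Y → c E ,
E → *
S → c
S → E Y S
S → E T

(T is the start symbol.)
No. Shift-reduce conflict between [S → c .] and [E → . *]

Augment with T' → T and build the canonical LR(0) collection (I0 = CLOSURE({[T' → . T]}), then GOTO on every symbol after a dot until no new states appear). It has 12 states:
  I0: { [E → . *], [S → . E T], [S → . E Y S], [S → . c], [T → . S], [T' → . T] }  — shift
  I1: { [E → * .] }  — reduce
  I2: { [E → . *], [S → . E T], [S → . E Y S], [S → . c], [S → E . T], [S → E . Y S], [T → . S], [Y → . c E ,] }  — shift
  I3: { [T → S .] }  — reduce
  I4: { [T' → T .] }  — accept
  I5: { [S → c .] }  — reduce
  I6: { [S → E T .] }  — reduce
  I7: { [E → . *], [S → . E T], [S → . E Y S], [S → . c], [S → E Y . S] }  — shift
  I8: { [E → . *], [S → c .], [Y → c . E ,] }  — shift, reduce
  I9: { [Y → c E . ,] }  — shift
  I10: { [Y → c E , .] }  — reduce
  I11: { [S → E Y S .] }  — reduce

Conflict in state I8:
  Shift-reduce conflict between [S → c .] and [E → . *]
So the grammar is NOT LR(0).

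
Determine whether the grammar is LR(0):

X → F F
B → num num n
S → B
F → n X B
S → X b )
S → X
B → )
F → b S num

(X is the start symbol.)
A grammar is LR(0) if no state in the canonical LR(0) collection has:
  - both a shift item (dot before a terminal) and a complete item (shift-reduce conflict), or
  - two or more complete items (reduce-reduce conflict; the accept item [X' → X .] counts as a complete item here).

Augment with X' → X and build the canonical LR(0) collection (I0 = CLOSURE({[X' → . X]}), then GOTO on every symbol after a dot until no new states appear). It has 18 states:
  I0: { [F → . b S num], [F → . n X B], [X → . F F], [X' → . X] }  — shift
  I1: { [F → . b S num], [F → . n X B], [X → F . F] }  — shift
  I2: { [X' → X .] }  — accept
  I3: { [B → . )], [B → . num num n], [F → . b S num], [F → . n X B], [F → b . S num], [S → . B], [S → . X b )], [S → . X], [X → . F F] }  — shift
  I4: { [F → . b S num], [F → . n X B], [F → n . X B], [X → . F F] }  — shift
  I5: { [B → . )], [B → . num num n], [F → n X . B] }  — shift
  I6: { [B → ) .] }  — reduce
  I7: { [F → n X B .] }  — reduce
  I8: { [B → num . num n] }  — shift
  I9: { [B → num num . n] }  — shift
  I10: { [B → num num n .] }  — reduce
  I11: { [S → B .] }  — reduce
  I12: { [F → b S . num] }  — shift
  I13: { [S → X . b )], [S → X .] }  — shift, reduce
  I14: { [S → X b . )] }  — shift
  I15: { [S → X b ) .] }  — reduce
  I16: { [F → b S num .] }  — reduce
  I17: { [X → F F .] }  — reduce

Conflict in state I13:
  Shift-reduce conflict between [S → X .] and [S → X . b )]
So the grammar is NOT LR(0).

Answer: No. Shift-reduce conflict between [S → X .] and [S → X . b )]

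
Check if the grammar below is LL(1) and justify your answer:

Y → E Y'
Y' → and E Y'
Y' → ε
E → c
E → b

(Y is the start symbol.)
Yes, the grammar is LL(1).

Relevant sets:
  FOLLOW(Y') = { $ }

For Y':
  PREDICT(Y' → and E Y') = { 'and' }
  PREDICT(Y' → ε) = { $ }
For E:
  PREDICT(E → c) = { 'c' }
  PREDICT(E → b) = { 'b' }
Y has a single production, so nothing to check there.

All predict sets are disjoint. The grammar IS LL(1).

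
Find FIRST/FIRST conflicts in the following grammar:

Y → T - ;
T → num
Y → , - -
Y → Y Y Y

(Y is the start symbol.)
FIRST sets of the non-terminals at (or reachable through a nullable prefix from) the front of some alternative:
  FIRST(T) = { 'num' }
  FIRST(Y) = { ',', 'num' }

Productions for Y:
  Y → T - ;: FIRST = { 'num' }
  Y → , - -: FIRST = { ',' }
  Y → Y Y Y: FIRST = { ',', 'num' }
T has only one production, so no FIRST/FIRST conflict is possible there.

Conflict for Y: Y → T - ; and Y → Y Y Y
  Overlap: { 'num' }
Conflict for Y: Y → , - - and Y → Y Y Y
  Overlap: { ',' }

Answer: Yes. Y → T '-' ';' / Y → Y Y Y on { 'num' }; Y → ',' '-' '-' / Y → Y Y Y on { ',' }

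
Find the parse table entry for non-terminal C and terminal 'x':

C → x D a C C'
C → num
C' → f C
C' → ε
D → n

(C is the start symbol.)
To find M[C, 'x'], we find productions for C where 'x' is in the predict set (PREDICT(N → α) = (FIRST(α) \ {ε}) ∪ (FOLLOW(N) if α ⇒* ε)).

C → x D a C C': PREDICT = { 'x' }
  'x' is in predict set, so this production goes in M[C, 'x']
C → num: PREDICT = { 'num' }

M[C, 'x'] = C → x D a C C'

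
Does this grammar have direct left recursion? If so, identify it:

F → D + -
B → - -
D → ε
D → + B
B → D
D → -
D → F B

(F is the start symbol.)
No direct left recursion

Direct left recursion occurs when N → N α for some non-terminal N (the right-hand side begins with the left-hand side itself).

F → D + -: starts with D
B → - -: starts with '-'
D → ε: starts with ε
D → + B: starts with '+'
B → D: starts with D
D → -: starts with '-'
D → F B: starts with F

No direct left recursion found.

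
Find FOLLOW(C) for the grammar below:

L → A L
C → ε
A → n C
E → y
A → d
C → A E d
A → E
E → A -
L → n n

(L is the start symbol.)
{ '-', 'd', 'n', 'y' }

In A → n C: C is at the end, add FOLLOW(A)

The FOLLOW sets referred to above (computed the same way, to a fixed point):
  FOLLOW(A) = { '-', 'd', 'n', 'y' }

Taking the union: FOLLOW(C) = { '-', 'd', 'n', 'y' }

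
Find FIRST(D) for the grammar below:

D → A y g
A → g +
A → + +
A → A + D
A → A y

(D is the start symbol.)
To compute FIRST(D), examine every production with D on the left-hand side, reading each right-hand side left to right until a non-nullable symbol is reached.

FIRST sets of the other non-terminals involved (by the same procedure, iterated to a fixed point):
  FIRST(A) = { '+', 'g' }

From D → A y g:
  - A is a non-terminal: add FIRST(A) \ {ε} = { '+', 'g' }
    A is not nullable, so stop

Collecting: FIRST(D) = { '+', 'g' }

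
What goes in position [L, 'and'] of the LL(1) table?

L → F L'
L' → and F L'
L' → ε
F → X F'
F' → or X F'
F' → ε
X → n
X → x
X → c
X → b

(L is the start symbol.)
To find M[L, 'and'], we find productions for L where 'and' is in the predict set (PREDICT(N → α) = (FIRST(α) \ {ε}) ∪ (FOLLOW(N) if α ⇒* ε)).

Relevant sets:
  FIRST(F) = { 'b', 'c', 'n', 'x' }

L → F L': PREDICT = { 'b', 'c', 'n', 'x' }

M[L, 'and'] is empty (no production applies)

Answer: Empty (error entry)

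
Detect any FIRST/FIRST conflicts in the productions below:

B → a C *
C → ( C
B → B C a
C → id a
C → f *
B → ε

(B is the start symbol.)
Yes. B → a C '*' / B → B C a on { 'a' }

FIRST sets of the non-terminals at (or reachable through a nullable prefix from) the front of some alternative:
  FIRST(B) = { '(', 'a', 'f', 'id', ε }
  FIRST(C) = { '(', 'f', 'id' }

Productions for B:
  B → a C *: FIRST = { 'a' }
  B → B C a: FIRST = { '(', 'a', 'f', 'id' }
  B → ε: FIRST = { ε }
Productions for C:
  C → ( C: FIRST = { '(' }
  C → id a: FIRST = { 'id' }
  C → f *: FIRST = { 'f' }

Conflict for B: B → a C * and B → B C a
  Overlap: { 'a' }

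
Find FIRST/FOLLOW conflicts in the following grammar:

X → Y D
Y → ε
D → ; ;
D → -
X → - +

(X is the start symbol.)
Nullable non-terminals: Y.
Y has a nullable alternative but only one production, so nothing to check.

D, X have no nullable alternative, so no FIRST/FOLLOW check is needed there.

No FIRST/FOLLOW conflicts found.

Answer: No FIRST/FOLLOW conflicts.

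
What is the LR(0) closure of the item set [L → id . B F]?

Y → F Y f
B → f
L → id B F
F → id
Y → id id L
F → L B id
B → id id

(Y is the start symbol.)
To compute CLOSURE, for each item [A → α.Bβ] where B is a non-terminal, add [B → .γ] for all productions B → γ; repeat for the newly added items until nothing changes.

Start with: [L → id . B F]
  [L → id . B F] has the dot before B: add [B → . f], [B → . id id]
No further items can be added.

CLOSURE = { [B → . f], [B → . id id], [L → id . B F] }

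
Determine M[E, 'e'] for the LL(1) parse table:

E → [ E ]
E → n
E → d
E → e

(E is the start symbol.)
E → e

To find M[E, 'e'], we find productions for E where 'e' is in the predict set (PREDICT(N → α) = (FIRST(α) \ {ε}) ∪ (FOLLOW(N) if α ⇒* ε)).

E → [ E ]: PREDICT = { '[' }
E → n: PREDICT = { 'n' }
E → d: PREDICT = { 'd' }
E → e: PREDICT = { 'e' }
  'e' is in predict set, so this production goes in M[E, 'e']

M[E, 'e'] = E → e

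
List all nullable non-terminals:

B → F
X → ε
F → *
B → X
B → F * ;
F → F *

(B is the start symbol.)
A non-terminal is nullable if it can derive ε (the empty string): either it has an ε-production, or it has a production whose right-hand side consists entirely of nullable non-terminals.

ε-productions: X → ε
So X is immediately nullable.
B → X: every symbol on the right is nullable, so B is nullable too.
No further non-terminal can be added: every production for the remaining non-terminals contains a terminal or a non-nullable non-terminal.
Nullable = { 'B', 'X' }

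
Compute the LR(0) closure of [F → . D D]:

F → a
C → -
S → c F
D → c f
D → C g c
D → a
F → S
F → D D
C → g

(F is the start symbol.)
{ [C → . -], [C → . g], [D → . C g c], [D → . a], [D → . c f], [F → . D D] }

To compute CLOSURE, for each item [A → α.Bβ] where B is a non-terminal, add [B → .γ] for all productions B → γ; repeat for the newly added items until nothing changes.

Start with: [F → . D D]
  [F → . D D] has the dot before D: add [D → . c f], [D → . C g c], [D → . a]
  [D → . C g c] has the dot before C: add [C → . -], [C → . g]
No further items can be added.

CLOSURE = { [C → . -], [C → . g], [D → . C g c], [D → . a], [D → . c f], [F → . D D] }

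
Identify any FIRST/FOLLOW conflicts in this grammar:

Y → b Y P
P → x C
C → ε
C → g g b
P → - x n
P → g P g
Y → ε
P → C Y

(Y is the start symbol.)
A FIRST/FOLLOW conflict occurs when a non-terminal N has a nullable alternative N → β (β ⇒* ε) and another alternative N → α with FIRST(α) ∩ FOLLOW(N) ≠ ∅: on such a lookahead the parser cannot decide between expanding α and letting N vanish via β.

Nullable non-terminals: C, P, Y.
FIRST sets used below: FIRST(C) = { 'g', ε }, FIRST(Y) = { 'b', ε }

C: nullable alternative(s) C → ε; FOLLOW(C) = { $, '-', 'b', 'g', 'x' }
  C → ε: FIRST \ {ε} = { } — this is the only nullable alternative, skip
  C → g g b: FIRST \ {ε} = { 'g' } — overlaps FOLLOW(C) on { 'g' }: CONFLICT

P: nullable alternative(s) P → C Y; FOLLOW(P) = { $, '-', 'b', 'g', 'x' }
  P → x C: FIRST \ {ε} = { 'x' } — overlaps FOLLOW(P) on { 'x' }: CONFLICT
  P → - x n: FIRST \ {ε} = { '-' } — overlaps FOLLOW(P) on { '-' }: CONFLICT
  P → g P g: FIRST \ {ε} = { 'g' } — overlaps FOLLOW(P) on { 'g' }: CONFLICT
  P → C Y: FIRST \ {ε} = { 'b', 'g' } — this is the only nullable alternative, skip

Y: nullable alternative(s) Y → ε; FOLLOW(Y) = { $, '-', 'b', 'g', 'x' }
  Y → b Y P: FIRST \ {ε} = { 'b' } — overlaps FOLLOW(Y) on { 'b' }: CONFLICT
  Y → ε: FIRST \ {ε} = { } — this is the only nullable alternative, skip

So the grammar has 5 FIRST/FOLLOW conflicts (marked CONFLICT above).

Answer: Yes. Y → b Y P with FOLLOW(Y) on { 'b' }; P → x C with FOLLOW(P) on { 'x' }; P → '-' x n with FOLLOW(P) on { '-' }; P → g P g with FOLLOW(P) on { 'g' }; C → g g b with FOLLOW(C) on { 'g' }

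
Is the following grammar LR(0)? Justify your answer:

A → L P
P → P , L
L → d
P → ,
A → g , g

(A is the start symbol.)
No. Shift-reduce conflict between [A → L P .] and [P → P . , L]

A grammar is LR(0) if no state in the canonical LR(0) collection has:
  - both a shift item (dot before a terminal) and a complete item (shift-reduce conflict), or
  - two or more complete items (reduce-reduce conflict; the accept item [A' → A .] counts as a complete item here).

Augment with A' → A and build the canonical LR(0) collection (I0 = CLOSURE({[A' → . A]}), then GOTO on every symbol after a dot until no new states appear). It has 11 states:
  I0: { [A → . L P], [A → . g , g], [A' → . A], [L → . d] }  — shift
  I1: { [A' → A .] }  — accept
  I2: { [A → L . P], [P → . ,], [P → . P , L] }  — shift
  I3: { [L → d .] }  — reduce
  I4: { [A → g . , g] }  — shift
  I5: { [A → g , . g] }  — shift
  I6: { [A → g , g .] }  — reduce
  I7: { [P → , .] }  — reduce
  I8: { [A → L P .], [P → P . , L] }  — shift, reduce
  I9: { [L → . d], [P → P , . L] }  — shift
  I10: { [P → P , L .] }  — reduce

Conflict in state I8:
  Shift-reduce conflict between [A → L P .] and [P → P . , L]
So the grammar is NOT LR(0).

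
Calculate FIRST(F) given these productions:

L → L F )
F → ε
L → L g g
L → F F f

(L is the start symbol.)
{ ε }

To compute FIRST(F), examine every production with F on the left-hand side, reading each right-hand side left to right until a non-nullable symbol is reached.

From F → ε:
  - ε-production, so ε ∈ FIRST(F)

Collecting: FIRST(F) = { ε }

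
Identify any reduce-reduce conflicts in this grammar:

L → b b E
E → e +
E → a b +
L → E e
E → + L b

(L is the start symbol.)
A reduce-reduce conflict occurs when an LR(0) state has two complete items [A → α .] and [B → β .] — both call for a reduction, and with no lookahead the parser cannot choose between them.

Augment with L' → L and build the canonical LR(0) collection (I0 = CLOSURE({[L' → . L]}), then GOTO on every symbol after a dot until no new states appear). It has 15 states:
  I0: { [E → . + L b], [E → . a b +], [E → . e +], [L → . E e], [L → . b b E], [L' → . L] }  — shift
  I1: { [E → + . L b], [E → . + L b], [E → . a b +], [E → . e +], [L → . E e], [L → . b b E] }  — shift
  I2: { [L → E . e] }  — shift
  I3: { [L' → L .] }  — accept
  I4: { [E → a . b +] }  — shift
  I5: { [L → b . b E] }  — shift
  I6: { [E → e . +] }  — shift
  I7: { [E → e + .] }  — reduce
  I8: { [E → . + L b], [E → . a b +], [E → . e +], [L → b b . E] }  — shift
  I9: { [L → b b E .] }  — reduce
  I10: { [E → a b . +] }  — shift
  I11: { [E → a b + .] }  — reduce
  I12: { [L → E e .] }  — reduce
  I13: { [E → + L . b] }  — shift
  I14: { [E → + L b .] }  — reduce

No state contains more than one complete item.

Answer: No reduce-reduce conflicts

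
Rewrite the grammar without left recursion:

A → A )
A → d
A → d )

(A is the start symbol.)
A → d A'
A → d ) A'
A' → ) A'
A' → ε

A is directly left-recursive. The standard transformation for
  A → A α₁ | ... | A α_m | β₁ | ... | β_n
is
  A  → β₁ A' | ... | β_n A'
  A' → α₁ A' | ... | α_m A' | ε

A → d becomes A → d A'
A → d ) becomes A → d ) A'
A → A ) becomes A' → ) A'
Add A' → ε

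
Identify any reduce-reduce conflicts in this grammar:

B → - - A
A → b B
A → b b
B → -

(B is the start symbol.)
No reduce-reduce conflicts

A reduce-reduce conflict occurs when an LR(0) state has two complete items [A → α .] and [B → β .] — both call for a reduction, and with no lookahead the parser cannot choose between them.

Augment with B' → B and build the canonical LR(0) collection (I0 = CLOSURE({[B' → . B]}), then GOTO on every symbol after a dot until no new states appear). It has 8 states:
  I0: { [B → . - - A], [B → . -], [B' → . B] }  — shift
  I1: { [B → - . - A], [B → - .] }  — shift, reduce
  I2: { [B' → B .] }  — accept
  I3: { [A → . b B], [A → . b b], [B → - - . A] }  — shift
  I4: { [B → - - A .] }  — reduce
  I5: { [A → b . B], [A → b . b], [B → . - - A], [B → . -] }  — shift
  I6: { [A → b B .] }  — reduce
  I7: { [A → b b .] }  — reduce

No state contains more than one complete item.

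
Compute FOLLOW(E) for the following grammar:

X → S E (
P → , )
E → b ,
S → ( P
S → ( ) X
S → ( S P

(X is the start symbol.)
To compute FOLLOW(E), find every occurrence of E on a right-hand side N → α E β: add FIRST(β) \ {ε}, and if β is empty or nullable also add FOLLOW(N). Iterate to a fixed point.

In X → S E (: E is followed by '(', add FIRST('(') \ {ε} = { '(' }

Taking the union: FOLLOW(E) = { '(' }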